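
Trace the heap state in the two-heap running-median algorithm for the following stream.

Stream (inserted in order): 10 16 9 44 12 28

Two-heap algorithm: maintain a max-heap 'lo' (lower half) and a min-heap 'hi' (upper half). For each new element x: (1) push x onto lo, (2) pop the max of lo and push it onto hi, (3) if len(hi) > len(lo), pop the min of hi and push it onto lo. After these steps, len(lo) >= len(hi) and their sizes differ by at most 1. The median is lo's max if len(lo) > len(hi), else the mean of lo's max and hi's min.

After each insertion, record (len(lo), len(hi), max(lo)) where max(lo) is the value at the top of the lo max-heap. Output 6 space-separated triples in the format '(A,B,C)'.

Answer: (1,0,10) (1,1,10) (2,1,10) (2,2,10) (3,2,12) (3,3,12)

Derivation:
Step 1: insert 10 -> lo=[10] hi=[] -> (len(lo)=1, len(hi)=0, max(lo)=10)
Step 2: insert 16 -> lo=[10] hi=[16] -> (len(lo)=1, len(hi)=1, max(lo)=10)
Step 3: insert 9 -> lo=[9, 10] hi=[16] -> (len(lo)=2, len(hi)=1, max(lo)=10)
Step 4: insert 44 -> lo=[9, 10] hi=[16, 44] -> (len(lo)=2, len(hi)=2, max(lo)=10)
Step 5: insert 12 -> lo=[9, 10, 12] hi=[16, 44] -> (len(lo)=3, len(hi)=2, max(lo)=12)
Step 6: insert 28 -> lo=[9, 10, 12] hi=[16, 28, 44] -> (len(lo)=3, len(hi)=3, max(lo)=12)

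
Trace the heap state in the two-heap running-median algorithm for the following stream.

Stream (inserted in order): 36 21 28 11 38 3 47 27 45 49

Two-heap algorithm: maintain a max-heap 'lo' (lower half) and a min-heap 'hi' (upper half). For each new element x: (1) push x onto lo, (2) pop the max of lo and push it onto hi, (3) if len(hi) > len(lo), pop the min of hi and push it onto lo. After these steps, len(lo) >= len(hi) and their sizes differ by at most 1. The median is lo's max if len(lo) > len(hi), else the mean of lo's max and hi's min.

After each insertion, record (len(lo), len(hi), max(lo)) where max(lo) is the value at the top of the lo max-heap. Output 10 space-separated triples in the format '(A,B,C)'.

Answer: (1,0,36) (1,1,21) (2,1,28) (2,2,21) (3,2,28) (3,3,21) (4,3,28) (4,4,27) (5,4,28) (5,5,28)

Derivation:
Step 1: insert 36 -> lo=[36] hi=[] -> (len(lo)=1, len(hi)=0, max(lo)=36)
Step 2: insert 21 -> lo=[21] hi=[36] -> (len(lo)=1, len(hi)=1, max(lo)=21)
Step 3: insert 28 -> lo=[21, 28] hi=[36] -> (len(lo)=2, len(hi)=1, max(lo)=28)
Step 4: insert 11 -> lo=[11, 21] hi=[28, 36] -> (len(lo)=2, len(hi)=2, max(lo)=21)
Step 5: insert 38 -> lo=[11, 21, 28] hi=[36, 38] -> (len(lo)=3, len(hi)=2, max(lo)=28)
Step 6: insert 3 -> lo=[3, 11, 21] hi=[28, 36, 38] -> (len(lo)=3, len(hi)=3, max(lo)=21)
Step 7: insert 47 -> lo=[3, 11, 21, 28] hi=[36, 38, 47] -> (len(lo)=4, len(hi)=3, max(lo)=28)
Step 8: insert 27 -> lo=[3, 11, 21, 27] hi=[28, 36, 38, 47] -> (len(lo)=4, len(hi)=4, max(lo)=27)
Step 9: insert 45 -> lo=[3, 11, 21, 27, 28] hi=[36, 38, 45, 47] -> (len(lo)=5, len(hi)=4, max(lo)=28)
Step 10: insert 49 -> lo=[3, 11, 21, 27, 28] hi=[36, 38, 45, 47, 49] -> (len(lo)=5, len(hi)=5, max(lo)=28)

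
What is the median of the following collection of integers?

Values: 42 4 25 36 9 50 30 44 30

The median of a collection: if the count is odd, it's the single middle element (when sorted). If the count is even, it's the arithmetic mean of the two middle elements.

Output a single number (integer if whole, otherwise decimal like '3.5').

Answer: 30

Derivation:
Step 1: insert 42 -> lo=[42] (size 1, max 42) hi=[] (size 0) -> median=42
Step 2: insert 4 -> lo=[4] (size 1, max 4) hi=[42] (size 1, min 42) -> median=23
Step 3: insert 25 -> lo=[4, 25] (size 2, max 25) hi=[42] (size 1, min 42) -> median=25
Step 4: insert 36 -> lo=[4, 25] (size 2, max 25) hi=[36, 42] (size 2, min 36) -> median=30.5
Step 5: insert 9 -> lo=[4, 9, 25] (size 3, max 25) hi=[36, 42] (size 2, min 36) -> median=25
Step 6: insert 50 -> lo=[4, 9, 25] (size 3, max 25) hi=[36, 42, 50] (size 3, min 36) -> median=30.5
Step 7: insert 30 -> lo=[4, 9, 25, 30] (size 4, max 30) hi=[36, 42, 50] (size 3, min 36) -> median=30
Step 8: insert 44 -> lo=[4, 9, 25, 30] (size 4, max 30) hi=[36, 42, 44, 50] (size 4, min 36) -> median=33
Step 9: insert 30 -> lo=[4, 9, 25, 30, 30] (size 5, max 30) hi=[36, 42, 44, 50] (size 4, min 36) -> median=30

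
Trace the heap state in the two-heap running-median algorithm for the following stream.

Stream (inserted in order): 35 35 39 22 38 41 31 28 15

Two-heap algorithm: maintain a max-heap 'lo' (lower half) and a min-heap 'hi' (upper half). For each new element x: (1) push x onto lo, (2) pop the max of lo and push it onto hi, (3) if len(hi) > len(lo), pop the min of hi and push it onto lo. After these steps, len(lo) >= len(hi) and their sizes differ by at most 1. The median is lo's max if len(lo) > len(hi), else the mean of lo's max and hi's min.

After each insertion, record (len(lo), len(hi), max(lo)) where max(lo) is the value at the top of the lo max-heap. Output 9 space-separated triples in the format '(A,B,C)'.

Step 1: insert 35 -> lo=[35] hi=[] -> (len(lo)=1, len(hi)=0, max(lo)=35)
Step 2: insert 35 -> lo=[35] hi=[35] -> (len(lo)=1, len(hi)=1, max(lo)=35)
Step 3: insert 39 -> lo=[35, 35] hi=[39] -> (len(lo)=2, len(hi)=1, max(lo)=35)
Step 4: insert 22 -> lo=[22, 35] hi=[35, 39] -> (len(lo)=2, len(hi)=2, max(lo)=35)
Step 5: insert 38 -> lo=[22, 35, 35] hi=[38, 39] -> (len(lo)=3, len(hi)=2, max(lo)=35)
Step 6: insert 41 -> lo=[22, 35, 35] hi=[38, 39, 41] -> (len(lo)=3, len(hi)=3, max(lo)=35)
Step 7: insert 31 -> lo=[22, 31, 35, 35] hi=[38, 39, 41] -> (len(lo)=4, len(hi)=3, max(lo)=35)
Step 8: insert 28 -> lo=[22, 28, 31, 35] hi=[35, 38, 39, 41] -> (len(lo)=4, len(hi)=4, max(lo)=35)
Step 9: insert 15 -> lo=[15, 22, 28, 31, 35] hi=[35, 38, 39, 41] -> (len(lo)=5, len(hi)=4, max(lo)=35)

Answer: (1,0,35) (1,1,35) (2,1,35) (2,2,35) (3,2,35) (3,3,35) (4,3,35) (4,4,35) (5,4,35)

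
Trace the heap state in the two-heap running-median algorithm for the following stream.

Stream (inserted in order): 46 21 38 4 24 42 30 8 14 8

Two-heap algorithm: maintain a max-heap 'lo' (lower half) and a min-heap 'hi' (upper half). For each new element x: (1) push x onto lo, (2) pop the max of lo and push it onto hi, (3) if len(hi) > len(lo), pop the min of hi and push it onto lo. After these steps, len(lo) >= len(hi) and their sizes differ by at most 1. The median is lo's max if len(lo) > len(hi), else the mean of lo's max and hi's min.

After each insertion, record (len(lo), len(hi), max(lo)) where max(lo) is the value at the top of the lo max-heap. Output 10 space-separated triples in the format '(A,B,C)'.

Answer: (1,0,46) (1,1,21) (2,1,38) (2,2,21) (3,2,24) (3,3,24) (4,3,30) (4,4,24) (5,4,24) (5,5,21)

Derivation:
Step 1: insert 46 -> lo=[46] hi=[] -> (len(lo)=1, len(hi)=0, max(lo)=46)
Step 2: insert 21 -> lo=[21] hi=[46] -> (len(lo)=1, len(hi)=1, max(lo)=21)
Step 3: insert 38 -> lo=[21, 38] hi=[46] -> (len(lo)=2, len(hi)=1, max(lo)=38)
Step 4: insert 4 -> lo=[4, 21] hi=[38, 46] -> (len(lo)=2, len(hi)=2, max(lo)=21)
Step 5: insert 24 -> lo=[4, 21, 24] hi=[38, 46] -> (len(lo)=3, len(hi)=2, max(lo)=24)
Step 6: insert 42 -> lo=[4, 21, 24] hi=[38, 42, 46] -> (len(lo)=3, len(hi)=3, max(lo)=24)
Step 7: insert 30 -> lo=[4, 21, 24, 30] hi=[38, 42, 46] -> (len(lo)=4, len(hi)=3, max(lo)=30)
Step 8: insert 8 -> lo=[4, 8, 21, 24] hi=[30, 38, 42, 46] -> (len(lo)=4, len(hi)=4, max(lo)=24)
Step 9: insert 14 -> lo=[4, 8, 14, 21, 24] hi=[30, 38, 42, 46] -> (len(lo)=5, len(hi)=4, max(lo)=24)
Step 10: insert 8 -> lo=[4, 8, 8, 14, 21] hi=[24, 30, 38, 42, 46] -> (len(lo)=5, len(hi)=5, max(lo)=21)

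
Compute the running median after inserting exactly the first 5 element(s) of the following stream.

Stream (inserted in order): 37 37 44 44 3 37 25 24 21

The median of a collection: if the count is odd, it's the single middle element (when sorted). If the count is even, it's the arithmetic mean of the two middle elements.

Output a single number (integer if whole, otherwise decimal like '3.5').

Step 1: insert 37 -> lo=[37] (size 1, max 37) hi=[] (size 0) -> median=37
Step 2: insert 37 -> lo=[37] (size 1, max 37) hi=[37] (size 1, min 37) -> median=37
Step 3: insert 44 -> lo=[37, 37] (size 2, max 37) hi=[44] (size 1, min 44) -> median=37
Step 4: insert 44 -> lo=[37, 37] (size 2, max 37) hi=[44, 44] (size 2, min 44) -> median=40.5
Step 5: insert 3 -> lo=[3, 37, 37] (size 3, max 37) hi=[44, 44] (size 2, min 44) -> median=37

Answer: 37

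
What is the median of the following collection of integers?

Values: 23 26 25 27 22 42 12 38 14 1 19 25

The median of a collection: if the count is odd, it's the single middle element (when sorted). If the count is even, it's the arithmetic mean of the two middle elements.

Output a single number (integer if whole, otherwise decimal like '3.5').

Step 1: insert 23 -> lo=[23] (size 1, max 23) hi=[] (size 0) -> median=23
Step 2: insert 26 -> lo=[23] (size 1, max 23) hi=[26] (size 1, min 26) -> median=24.5
Step 3: insert 25 -> lo=[23, 25] (size 2, max 25) hi=[26] (size 1, min 26) -> median=25
Step 4: insert 27 -> lo=[23, 25] (size 2, max 25) hi=[26, 27] (size 2, min 26) -> median=25.5
Step 5: insert 22 -> lo=[22, 23, 25] (size 3, max 25) hi=[26, 27] (size 2, min 26) -> median=25
Step 6: insert 42 -> lo=[22, 23, 25] (size 3, max 25) hi=[26, 27, 42] (size 3, min 26) -> median=25.5
Step 7: insert 12 -> lo=[12, 22, 23, 25] (size 4, max 25) hi=[26, 27, 42] (size 3, min 26) -> median=25
Step 8: insert 38 -> lo=[12, 22, 23, 25] (size 4, max 25) hi=[26, 27, 38, 42] (size 4, min 26) -> median=25.5
Step 9: insert 14 -> lo=[12, 14, 22, 23, 25] (size 5, max 25) hi=[26, 27, 38, 42] (size 4, min 26) -> median=25
Step 10: insert 1 -> lo=[1, 12, 14, 22, 23] (size 5, max 23) hi=[25, 26, 27, 38, 42] (size 5, min 25) -> median=24
Step 11: insert 19 -> lo=[1, 12, 14, 19, 22, 23] (size 6, max 23) hi=[25, 26, 27, 38, 42] (size 5, min 25) -> median=23
Step 12: insert 25 -> lo=[1, 12, 14, 19, 22, 23] (size 6, max 23) hi=[25, 25, 26, 27, 38, 42] (size 6, min 25) -> median=24

Answer: 24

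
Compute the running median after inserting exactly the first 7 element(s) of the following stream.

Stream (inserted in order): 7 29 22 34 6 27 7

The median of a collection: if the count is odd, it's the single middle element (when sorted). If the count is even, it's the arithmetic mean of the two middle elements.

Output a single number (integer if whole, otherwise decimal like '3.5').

Answer: 22

Derivation:
Step 1: insert 7 -> lo=[7] (size 1, max 7) hi=[] (size 0) -> median=7
Step 2: insert 29 -> lo=[7] (size 1, max 7) hi=[29] (size 1, min 29) -> median=18
Step 3: insert 22 -> lo=[7, 22] (size 2, max 22) hi=[29] (size 1, min 29) -> median=22
Step 4: insert 34 -> lo=[7, 22] (size 2, max 22) hi=[29, 34] (size 2, min 29) -> median=25.5
Step 5: insert 6 -> lo=[6, 7, 22] (size 3, max 22) hi=[29, 34] (size 2, min 29) -> median=22
Step 6: insert 27 -> lo=[6, 7, 22] (size 3, max 22) hi=[27, 29, 34] (size 3, min 27) -> median=24.5
Step 7: insert 7 -> lo=[6, 7, 7, 22] (size 4, max 22) hi=[27, 29, 34] (size 3, min 27) -> median=22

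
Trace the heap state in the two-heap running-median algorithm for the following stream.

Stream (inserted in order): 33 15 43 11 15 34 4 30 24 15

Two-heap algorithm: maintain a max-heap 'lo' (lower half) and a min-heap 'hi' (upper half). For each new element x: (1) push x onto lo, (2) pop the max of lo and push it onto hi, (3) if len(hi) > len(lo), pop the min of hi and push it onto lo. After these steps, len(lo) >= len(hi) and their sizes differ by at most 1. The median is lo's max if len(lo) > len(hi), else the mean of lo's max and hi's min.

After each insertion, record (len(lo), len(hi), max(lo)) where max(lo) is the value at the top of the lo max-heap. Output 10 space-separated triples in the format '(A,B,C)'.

Step 1: insert 33 -> lo=[33] hi=[] -> (len(lo)=1, len(hi)=0, max(lo)=33)
Step 2: insert 15 -> lo=[15] hi=[33] -> (len(lo)=1, len(hi)=1, max(lo)=15)
Step 3: insert 43 -> lo=[15, 33] hi=[43] -> (len(lo)=2, len(hi)=1, max(lo)=33)
Step 4: insert 11 -> lo=[11, 15] hi=[33, 43] -> (len(lo)=2, len(hi)=2, max(lo)=15)
Step 5: insert 15 -> lo=[11, 15, 15] hi=[33, 43] -> (len(lo)=3, len(hi)=2, max(lo)=15)
Step 6: insert 34 -> lo=[11, 15, 15] hi=[33, 34, 43] -> (len(lo)=3, len(hi)=3, max(lo)=15)
Step 7: insert 4 -> lo=[4, 11, 15, 15] hi=[33, 34, 43] -> (len(lo)=4, len(hi)=3, max(lo)=15)
Step 8: insert 30 -> lo=[4, 11, 15, 15] hi=[30, 33, 34, 43] -> (len(lo)=4, len(hi)=4, max(lo)=15)
Step 9: insert 24 -> lo=[4, 11, 15, 15, 24] hi=[30, 33, 34, 43] -> (len(lo)=5, len(hi)=4, max(lo)=24)
Step 10: insert 15 -> lo=[4, 11, 15, 15, 15] hi=[24, 30, 33, 34, 43] -> (len(lo)=5, len(hi)=5, max(lo)=15)

Answer: (1,0,33) (1,1,15) (2,1,33) (2,2,15) (3,2,15) (3,3,15) (4,3,15) (4,4,15) (5,4,24) (5,5,15)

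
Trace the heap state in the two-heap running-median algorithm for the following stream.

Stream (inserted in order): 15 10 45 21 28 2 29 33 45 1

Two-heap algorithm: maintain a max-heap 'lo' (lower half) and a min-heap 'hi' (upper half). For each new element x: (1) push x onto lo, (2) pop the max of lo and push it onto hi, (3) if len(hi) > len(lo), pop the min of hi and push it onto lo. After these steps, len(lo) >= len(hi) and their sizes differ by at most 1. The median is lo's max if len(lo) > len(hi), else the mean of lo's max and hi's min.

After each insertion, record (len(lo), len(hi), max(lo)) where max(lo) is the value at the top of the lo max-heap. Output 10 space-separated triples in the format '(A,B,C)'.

Step 1: insert 15 -> lo=[15] hi=[] -> (len(lo)=1, len(hi)=0, max(lo)=15)
Step 2: insert 10 -> lo=[10] hi=[15] -> (len(lo)=1, len(hi)=1, max(lo)=10)
Step 3: insert 45 -> lo=[10, 15] hi=[45] -> (len(lo)=2, len(hi)=1, max(lo)=15)
Step 4: insert 21 -> lo=[10, 15] hi=[21, 45] -> (len(lo)=2, len(hi)=2, max(lo)=15)
Step 5: insert 28 -> lo=[10, 15, 21] hi=[28, 45] -> (len(lo)=3, len(hi)=2, max(lo)=21)
Step 6: insert 2 -> lo=[2, 10, 15] hi=[21, 28, 45] -> (len(lo)=3, len(hi)=3, max(lo)=15)
Step 7: insert 29 -> lo=[2, 10, 15, 21] hi=[28, 29, 45] -> (len(lo)=4, len(hi)=3, max(lo)=21)
Step 8: insert 33 -> lo=[2, 10, 15, 21] hi=[28, 29, 33, 45] -> (len(lo)=4, len(hi)=4, max(lo)=21)
Step 9: insert 45 -> lo=[2, 10, 15, 21, 28] hi=[29, 33, 45, 45] -> (len(lo)=5, len(hi)=4, max(lo)=28)
Step 10: insert 1 -> lo=[1, 2, 10, 15, 21] hi=[28, 29, 33, 45, 45] -> (len(lo)=5, len(hi)=5, max(lo)=21)

Answer: (1,0,15) (1,1,10) (2,1,15) (2,2,15) (3,2,21) (3,3,15) (4,3,21) (4,4,21) (5,4,28) (5,5,21)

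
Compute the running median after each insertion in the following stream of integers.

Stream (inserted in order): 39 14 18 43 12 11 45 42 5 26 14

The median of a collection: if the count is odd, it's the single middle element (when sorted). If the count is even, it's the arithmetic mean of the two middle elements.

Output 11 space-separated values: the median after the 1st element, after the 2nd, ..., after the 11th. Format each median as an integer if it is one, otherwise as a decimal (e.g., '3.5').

Answer: 39 26.5 18 28.5 18 16 18 28.5 18 22 18

Derivation:
Step 1: insert 39 -> lo=[39] (size 1, max 39) hi=[] (size 0) -> median=39
Step 2: insert 14 -> lo=[14] (size 1, max 14) hi=[39] (size 1, min 39) -> median=26.5
Step 3: insert 18 -> lo=[14, 18] (size 2, max 18) hi=[39] (size 1, min 39) -> median=18
Step 4: insert 43 -> lo=[14, 18] (size 2, max 18) hi=[39, 43] (size 2, min 39) -> median=28.5
Step 5: insert 12 -> lo=[12, 14, 18] (size 3, max 18) hi=[39, 43] (size 2, min 39) -> median=18
Step 6: insert 11 -> lo=[11, 12, 14] (size 3, max 14) hi=[18, 39, 43] (size 3, min 18) -> median=16
Step 7: insert 45 -> lo=[11, 12, 14, 18] (size 4, max 18) hi=[39, 43, 45] (size 3, min 39) -> median=18
Step 8: insert 42 -> lo=[11, 12, 14, 18] (size 4, max 18) hi=[39, 42, 43, 45] (size 4, min 39) -> median=28.5
Step 9: insert 5 -> lo=[5, 11, 12, 14, 18] (size 5, max 18) hi=[39, 42, 43, 45] (size 4, min 39) -> median=18
Step 10: insert 26 -> lo=[5, 11, 12, 14, 18] (size 5, max 18) hi=[26, 39, 42, 43, 45] (size 5, min 26) -> median=22
Step 11: insert 14 -> lo=[5, 11, 12, 14, 14, 18] (size 6, max 18) hi=[26, 39, 42, 43, 45] (size 5, min 26) -> median=18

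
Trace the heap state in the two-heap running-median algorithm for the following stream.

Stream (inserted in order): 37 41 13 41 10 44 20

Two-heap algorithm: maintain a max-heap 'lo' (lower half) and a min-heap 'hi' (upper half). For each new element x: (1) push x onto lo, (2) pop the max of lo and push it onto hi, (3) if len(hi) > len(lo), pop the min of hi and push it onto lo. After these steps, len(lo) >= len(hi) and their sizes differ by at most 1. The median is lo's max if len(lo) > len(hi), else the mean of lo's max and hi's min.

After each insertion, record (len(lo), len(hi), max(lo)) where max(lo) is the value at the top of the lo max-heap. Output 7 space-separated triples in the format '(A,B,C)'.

Step 1: insert 37 -> lo=[37] hi=[] -> (len(lo)=1, len(hi)=0, max(lo)=37)
Step 2: insert 41 -> lo=[37] hi=[41] -> (len(lo)=1, len(hi)=1, max(lo)=37)
Step 3: insert 13 -> lo=[13, 37] hi=[41] -> (len(lo)=2, len(hi)=1, max(lo)=37)
Step 4: insert 41 -> lo=[13, 37] hi=[41, 41] -> (len(lo)=2, len(hi)=2, max(lo)=37)
Step 5: insert 10 -> lo=[10, 13, 37] hi=[41, 41] -> (len(lo)=3, len(hi)=2, max(lo)=37)
Step 6: insert 44 -> lo=[10, 13, 37] hi=[41, 41, 44] -> (len(lo)=3, len(hi)=3, max(lo)=37)
Step 7: insert 20 -> lo=[10, 13, 20, 37] hi=[41, 41, 44] -> (len(lo)=4, len(hi)=3, max(lo)=37)

Answer: (1,0,37) (1,1,37) (2,1,37) (2,2,37) (3,2,37) (3,3,37) (4,3,37)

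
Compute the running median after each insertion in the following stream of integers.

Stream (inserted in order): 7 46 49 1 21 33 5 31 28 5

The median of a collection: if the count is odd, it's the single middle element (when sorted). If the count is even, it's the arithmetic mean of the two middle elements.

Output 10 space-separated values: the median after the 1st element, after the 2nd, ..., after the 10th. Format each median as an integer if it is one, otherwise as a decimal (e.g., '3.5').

Step 1: insert 7 -> lo=[7] (size 1, max 7) hi=[] (size 0) -> median=7
Step 2: insert 46 -> lo=[7] (size 1, max 7) hi=[46] (size 1, min 46) -> median=26.5
Step 3: insert 49 -> lo=[7, 46] (size 2, max 46) hi=[49] (size 1, min 49) -> median=46
Step 4: insert 1 -> lo=[1, 7] (size 2, max 7) hi=[46, 49] (size 2, min 46) -> median=26.5
Step 5: insert 21 -> lo=[1, 7, 21] (size 3, max 21) hi=[46, 49] (size 2, min 46) -> median=21
Step 6: insert 33 -> lo=[1, 7, 21] (size 3, max 21) hi=[33, 46, 49] (size 3, min 33) -> median=27
Step 7: insert 5 -> lo=[1, 5, 7, 21] (size 4, max 21) hi=[33, 46, 49] (size 3, min 33) -> median=21
Step 8: insert 31 -> lo=[1, 5, 7, 21] (size 4, max 21) hi=[31, 33, 46, 49] (size 4, min 31) -> median=26
Step 9: insert 28 -> lo=[1, 5, 7, 21, 28] (size 5, max 28) hi=[31, 33, 46, 49] (size 4, min 31) -> median=28
Step 10: insert 5 -> lo=[1, 5, 5, 7, 21] (size 5, max 21) hi=[28, 31, 33, 46, 49] (size 5, min 28) -> median=24.5

Answer: 7 26.5 46 26.5 21 27 21 26 28 24.5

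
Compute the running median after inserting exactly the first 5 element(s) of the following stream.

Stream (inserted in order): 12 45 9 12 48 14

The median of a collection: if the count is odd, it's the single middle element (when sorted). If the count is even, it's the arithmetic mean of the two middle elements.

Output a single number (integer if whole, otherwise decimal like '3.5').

Answer: 12

Derivation:
Step 1: insert 12 -> lo=[12] (size 1, max 12) hi=[] (size 0) -> median=12
Step 2: insert 45 -> lo=[12] (size 1, max 12) hi=[45] (size 1, min 45) -> median=28.5
Step 3: insert 9 -> lo=[9, 12] (size 2, max 12) hi=[45] (size 1, min 45) -> median=12
Step 4: insert 12 -> lo=[9, 12] (size 2, max 12) hi=[12, 45] (size 2, min 12) -> median=12
Step 5: insert 48 -> lo=[9, 12, 12] (size 3, max 12) hi=[45, 48] (size 2, min 45) -> median=12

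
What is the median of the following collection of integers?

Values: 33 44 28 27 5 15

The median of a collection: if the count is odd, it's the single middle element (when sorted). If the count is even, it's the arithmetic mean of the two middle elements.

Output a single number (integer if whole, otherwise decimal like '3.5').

Answer: 27.5

Derivation:
Step 1: insert 33 -> lo=[33] (size 1, max 33) hi=[] (size 0) -> median=33
Step 2: insert 44 -> lo=[33] (size 1, max 33) hi=[44] (size 1, min 44) -> median=38.5
Step 3: insert 28 -> lo=[28, 33] (size 2, max 33) hi=[44] (size 1, min 44) -> median=33
Step 4: insert 27 -> lo=[27, 28] (size 2, max 28) hi=[33, 44] (size 2, min 33) -> median=30.5
Step 5: insert 5 -> lo=[5, 27, 28] (size 3, max 28) hi=[33, 44] (size 2, min 33) -> median=28
Step 6: insert 15 -> lo=[5, 15, 27] (size 3, max 27) hi=[28, 33, 44] (size 3, min 28) -> median=27.5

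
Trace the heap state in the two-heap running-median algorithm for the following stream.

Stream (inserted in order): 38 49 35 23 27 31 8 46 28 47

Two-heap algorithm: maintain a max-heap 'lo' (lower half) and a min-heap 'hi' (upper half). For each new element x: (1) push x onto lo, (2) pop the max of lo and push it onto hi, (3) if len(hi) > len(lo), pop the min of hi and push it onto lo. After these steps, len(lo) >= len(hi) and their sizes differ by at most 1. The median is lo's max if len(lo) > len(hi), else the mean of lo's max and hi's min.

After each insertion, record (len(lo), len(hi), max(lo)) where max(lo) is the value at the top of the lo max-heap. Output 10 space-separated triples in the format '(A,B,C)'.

Answer: (1,0,38) (1,1,38) (2,1,38) (2,2,35) (3,2,35) (3,3,31) (4,3,31) (4,4,31) (5,4,31) (5,5,31)

Derivation:
Step 1: insert 38 -> lo=[38] hi=[] -> (len(lo)=1, len(hi)=0, max(lo)=38)
Step 2: insert 49 -> lo=[38] hi=[49] -> (len(lo)=1, len(hi)=1, max(lo)=38)
Step 3: insert 35 -> lo=[35, 38] hi=[49] -> (len(lo)=2, len(hi)=1, max(lo)=38)
Step 4: insert 23 -> lo=[23, 35] hi=[38, 49] -> (len(lo)=2, len(hi)=2, max(lo)=35)
Step 5: insert 27 -> lo=[23, 27, 35] hi=[38, 49] -> (len(lo)=3, len(hi)=2, max(lo)=35)
Step 6: insert 31 -> lo=[23, 27, 31] hi=[35, 38, 49] -> (len(lo)=3, len(hi)=3, max(lo)=31)
Step 7: insert 8 -> lo=[8, 23, 27, 31] hi=[35, 38, 49] -> (len(lo)=4, len(hi)=3, max(lo)=31)
Step 8: insert 46 -> lo=[8, 23, 27, 31] hi=[35, 38, 46, 49] -> (len(lo)=4, len(hi)=4, max(lo)=31)
Step 9: insert 28 -> lo=[8, 23, 27, 28, 31] hi=[35, 38, 46, 49] -> (len(lo)=5, len(hi)=4, max(lo)=31)
Step 10: insert 47 -> lo=[8, 23, 27, 28, 31] hi=[35, 38, 46, 47, 49] -> (len(lo)=5, len(hi)=5, max(lo)=31)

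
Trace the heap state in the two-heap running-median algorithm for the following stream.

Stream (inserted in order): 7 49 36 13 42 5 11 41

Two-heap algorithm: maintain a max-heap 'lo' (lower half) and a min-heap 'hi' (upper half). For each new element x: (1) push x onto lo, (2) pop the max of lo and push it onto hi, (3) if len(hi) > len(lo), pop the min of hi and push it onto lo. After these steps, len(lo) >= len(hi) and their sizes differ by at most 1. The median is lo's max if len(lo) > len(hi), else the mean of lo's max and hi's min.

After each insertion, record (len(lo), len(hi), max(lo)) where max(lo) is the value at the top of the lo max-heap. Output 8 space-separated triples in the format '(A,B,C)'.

Answer: (1,0,7) (1,1,7) (2,1,36) (2,2,13) (3,2,36) (3,3,13) (4,3,13) (4,4,13)

Derivation:
Step 1: insert 7 -> lo=[7] hi=[] -> (len(lo)=1, len(hi)=0, max(lo)=7)
Step 2: insert 49 -> lo=[7] hi=[49] -> (len(lo)=1, len(hi)=1, max(lo)=7)
Step 3: insert 36 -> lo=[7, 36] hi=[49] -> (len(lo)=2, len(hi)=1, max(lo)=36)
Step 4: insert 13 -> lo=[7, 13] hi=[36, 49] -> (len(lo)=2, len(hi)=2, max(lo)=13)
Step 5: insert 42 -> lo=[7, 13, 36] hi=[42, 49] -> (len(lo)=3, len(hi)=2, max(lo)=36)
Step 6: insert 5 -> lo=[5, 7, 13] hi=[36, 42, 49] -> (len(lo)=3, len(hi)=3, max(lo)=13)
Step 7: insert 11 -> lo=[5, 7, 11, 13] hi=[36, 42, 49] -> (len(lo)=4, len(hi)=3, max(lo)=13)
Step 8: insert 41 -> lo=[5, 7, 11, 13] hi=[36, 41, 42, 49] -> (len(lo)=4, len(hi)=4, max(lo)=13)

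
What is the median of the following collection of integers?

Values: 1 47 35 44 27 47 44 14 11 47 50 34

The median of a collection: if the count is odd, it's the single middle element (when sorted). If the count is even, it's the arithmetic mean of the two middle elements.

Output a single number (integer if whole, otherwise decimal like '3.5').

Step 1: insert 1 -> lo=[1] (size 1, max 1) hi=[] (size 0) -> median=1
Step 2: insert 47 -> lo=[1] (size 1, max 1) hi=[47] (size 1, min 47) -> median=24
Step 3: insert 35 -> lo=[1, 35] (size 2, max 35) hi=[47] (size 1, min 47) -> median=35
Step 4: insert 44 -> lo=[1, 35] (size 2, max 35) hi=[44, 47] (size 2, min 44) -> median=39.5
Step 5: insert 27 -> lo=[1, 27, 35] (size 3, max 35) hi=[44, 47] (size 2, min 44) -> median=35
Step 6: insert 47 -> lo=[1, 27, 35] (size 3, max 35) hi=[44, 47, 47] (size 3, min 44) -> median=39.5
Step 7: insert 44 -> lo=[1, 27, 35, 44] (size 4, max 44) hi=[44, 47, 47] (size 3, min 44) -> median=44
Step 8: insert 14 -> lo=[1, 14, 27, 35] (size 4, max 35) hi=[44, 44, 47, 47] (size 4, min 44) -> median=39.5
Step 9: insert 11 -> lo=[1, 11, 14, 27, 35] (size 5, max 35) hi=[44, 44, 47, 47] (size 4, min 44) -> median=35
Step 10: insert 47 -> lo=[1, 11, 14, 27, 35] (size 5, max 35) hi=[44, 44, 47, 47, 47] (size 5, min 44) -> median=39.5
Step 11: insert 50 -> lo=[1, 11, 14, 27, 35, 44] (size 6, max 44) hi=[44, 47, 47, 47, 50] (size 5, min 44) -> median=44
Step 12: insert 34 -> lo=[1, 11, 14, 27, 34, 35] (size 6, max 35) hi=[44, 44, 47, 47, 47, 50] (size 6, min 44) -> median=39.5

Answer: 39.5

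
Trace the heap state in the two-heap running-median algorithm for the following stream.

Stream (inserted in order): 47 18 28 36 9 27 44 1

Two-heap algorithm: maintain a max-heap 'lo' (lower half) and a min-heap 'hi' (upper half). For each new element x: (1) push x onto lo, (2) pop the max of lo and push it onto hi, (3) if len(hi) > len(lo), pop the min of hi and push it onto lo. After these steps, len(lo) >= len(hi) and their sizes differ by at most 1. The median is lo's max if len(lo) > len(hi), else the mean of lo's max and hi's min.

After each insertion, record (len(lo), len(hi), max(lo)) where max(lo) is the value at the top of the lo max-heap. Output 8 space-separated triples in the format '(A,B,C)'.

Step 1: insert 47 -> lo=[47] hi=[] -> (len(lo)=1, len(hi)=0, max(lo)=47)
Step 2: insert 18 -> lo=[18] hi=[47] -> (len(lo)=1, len(hi)=1, max(lo)=18)
Step 3: insert 28 -> lo=[18, 28] hi=[47] -> (len(lo)=2, len(hi)=1, max(lo)=28)
Step 4: insert 36 -> lo=[18, 28] hi=[36, 47] -> (len(lo)=2, len(hi)=2, max(lo)=28)
Step 5: insert 9 -> lo=[9, 18, 28] hi=[36, 47] -> (len(lo)=3, len(hi)=2, max(lo)=28)
Step 6: insert 27 -> lo=[9, 18, 27] hi=[28, 36, 47] -> (len(lo)=3, len(hi)=3, max(lo)=27)
Step 7: insert 44 -> lo=[9, 18, 27, 28] hi=[36, 44, 47] -> (len(lo)=4, len(hi)=3, max(lo)=28)
Step 8: insert 1 -> lo=[1, 9, 18, 27] hi=[28, 36, 44, 47] -> (len(lo)=4, len(hi)=4, max(lo)=27)

Answer: (1,0,47) (1,1,18) (2,1,28) (2,2,28) (3,2,28) (3,3,27) (4,3,28) (4,4,27)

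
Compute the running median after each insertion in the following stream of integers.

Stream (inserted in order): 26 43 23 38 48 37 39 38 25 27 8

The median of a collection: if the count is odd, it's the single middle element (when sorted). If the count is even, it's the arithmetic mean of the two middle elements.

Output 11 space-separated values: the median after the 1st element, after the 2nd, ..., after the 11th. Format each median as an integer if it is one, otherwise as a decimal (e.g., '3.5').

Step 1: insert 26 -> lo=[26] (size 1, max 26) hi=[] (size 0) -> median=26
Step 2: insert 43 -> lo=[26] (size 1, max 26) hi=[43] (size 1, min 43) -> median=34.5
Step 3: insert 23 -> lo=[23, 26] (size 2, max 26) hi=[43] (size 1, min 43) -> median=26
Step 4: insert 38 -> lo=[23, 26] (size 2, max 26) hi=[38, 43] (size 2, min 38) -> median=32
Step 5: insert 48 -> lo=[23, 26, 38] (size 3, max 38) hi=[43, 48] (size 2, min 43) -> median=38
Step 6: insert 37 -> lo=[23, 26, 37] (size 3, max 37) hi=[38, 43, 48] (size 3, min 38) -> median=37.5
Step 7: insert 39 -> lo=[23, 26, 37, 38] (size 4, max 38) hi=[39, 43, 48] (size 3, min 39) -> median=38
Step 8: insert 38 -> lo=[23, 26, 37, 38] (size 4, max 38) hi=[38, 39, 43, 48] (size 4, min 38) -> median=38
Step 9: insert 25 -> lo=[23, 25, 26, 37, 38] (size 5, max 38) hi=[38, 39, 43, 48] (size 4, min 38) -> median=38
Step 10: insert 27 -> lo=[23, 25, 26, 27, 37] (size 5, max 37) hi=[38, 38, 39, 43, 48] (size 5, min 38) -> median=37.5
Step 11: insert 8 -> lo=[8, 23, 25, 26, 27, 37] (size 6, max 37) hi=[38, 38, 39, 43, 48] (size 5, min 38) -> median=37

Answer: 26 34.5 26 32 38 37.5 38 38 38 37.5 37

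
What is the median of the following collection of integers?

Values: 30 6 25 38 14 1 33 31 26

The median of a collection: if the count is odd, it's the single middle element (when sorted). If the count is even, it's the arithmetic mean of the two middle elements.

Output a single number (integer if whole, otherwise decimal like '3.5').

Answer: 26

Derivation:
Step 1: insert 30 -> lo=[30] (size 1, max 30) hi=[] (size 0) -> median=30
Step 2: insert 6 -> lo=[6] (size 1, max 6) hi=[30] (size 1, min 30) -> median=18
Step 3: insert 25 -> lo=[6, 25] (size 2, max 25) hi=[30] (size 1, min 30) -> median=25
Step 4: insert 38 -> lo=[6, 25] (size 2, max 25) hi=[30, 38] (size 2, min 30) -> median=27.5
Step 5: insert 14 -> lo=[6, 14, 25] (size 3, max 25) hi=[30, 38] (size 2, min 30) -> median=25
Step 6: insert 1 -> lo=[1, 6, 14] (size 3, max 14) hi=[25, 30, 38] (size 3, min 25) -> median=19.5
Step 7: insert 33 -> lo=[1, 6, 14, 25] (size 4, max 25) hi=[30, 33, 38] (size 3, min 30) -> median=25
Step 8: insert 31 -> lo=[1, 6, 14, 25] (size 4, max 25) hi=[30, 31, 33, 38] (size 4, min 30) -> median=27.5
Step 9: insert 26 -> lo=[1, 6, 14, 25, 26] (size 5, max 26) hi=[30, 31, 33, 38] (size 4, min 30) -> median=26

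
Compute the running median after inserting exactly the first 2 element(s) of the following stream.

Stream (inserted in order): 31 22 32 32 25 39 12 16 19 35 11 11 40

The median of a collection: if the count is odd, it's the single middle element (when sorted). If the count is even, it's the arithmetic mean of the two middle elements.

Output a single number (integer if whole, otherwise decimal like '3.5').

Step 1: insert 31 -> lo=[31] (size 1, max 31) hi=[] (size 0) -> median=31
Step 2: insert 22 -> lo=[22] (size 1, max 22) hi=[31] (size 1, min 31) -> median=26.5

Answer: 26.5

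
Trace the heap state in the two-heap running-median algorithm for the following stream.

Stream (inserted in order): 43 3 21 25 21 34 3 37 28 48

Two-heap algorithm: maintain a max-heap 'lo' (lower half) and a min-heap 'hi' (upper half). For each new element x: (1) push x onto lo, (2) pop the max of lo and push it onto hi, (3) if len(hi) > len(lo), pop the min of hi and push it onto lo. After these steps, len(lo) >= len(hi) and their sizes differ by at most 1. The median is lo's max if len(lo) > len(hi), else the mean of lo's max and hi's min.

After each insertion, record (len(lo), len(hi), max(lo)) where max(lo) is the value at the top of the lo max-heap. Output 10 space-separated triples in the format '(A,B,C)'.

Step 1: insert 43 -> lo=[43] hi=[] -> (len(lo)=1, len(hi)=0, max(lo)=43)
Step 2: insert 3 -> lo=[3] hi=[43] -> (len(lo)=1, len(hi)=1, max(lo)=3)
Step 3: insert 21 -> lo=[3, 21] hi=[43] -> (len(lo)=2, len(hi)=1, max(lo)=21)
Step 4: insert 25 -> lo=[3, 21] hi=[25, 43] -> (len(lo)=2, len(hi)=2, max(lo)=21)
Step 5: insert 21 -> lo=[3, 21, 21] hi=[25, 43] -> (len(lo)=3, len(hi)=2, max(lo)=21)
Step 6: insert 34 -> lo=[3, 21, 21] hi=[25, 34, 43] -> (len(lo)=3, len(hi)=3, max(lo)=21)
Step 7: insert 3 -> lo=[3, 3, 21, 21] hi=[25, 34, 43] -> (len(lo)=4, len(hi)=3, max(lo)=21)
Step 8: insert 37 -> lo=[3, 3, 21, 21] hi=[25, 34, 37, 43] -> (len(lo)=4, len(hi)=4, max(lo)=21)
Step 9: insert 28 -> lo=[3, 3, 21, 21, 25] hi=[28, 34, 37, 43] -> (len(lo)=5, len(hi)=4, max(lo)=25)
Step 10: insert 48 -> lo=[3, 3, 21, 21, 25] hi=[28, 34, 37, 43, 48] -> (len(lo)=5, len(hi)=5, max(lo)=25)

Answer: (1,0,43) (1,1,3) (2,1,21) (2,2,21) (3,2,21) (3,3,21) (4,3,21) (4,4,21) (5,4,25) (5,5,25)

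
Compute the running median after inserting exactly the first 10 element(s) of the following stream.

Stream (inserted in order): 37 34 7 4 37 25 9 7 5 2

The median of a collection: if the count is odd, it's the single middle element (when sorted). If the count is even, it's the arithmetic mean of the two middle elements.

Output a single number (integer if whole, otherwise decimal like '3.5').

Answer: 8

Derivation:
Step 1: insert 37 -> lo=[37] (size 1, max 37) hi=[] (size 0) -> median=37
Step 2: insert 34 -> lo=[34] (size 1, max 34) hi=[37] (size 1, min 37) -> median=35.5
Step 3: insert 7 -> lo=[7, 34] (size 2, max 34) hi=[37] (size 1, min 37) -> median=34
Step 4: insert 4 -> lo=[4, 7] (size 2, max 7) hi=[34, 37] (size 2, min 34) -> median=20.5
Step 5: insert 37 -> lo=[4, 7, 34] (size 3, max 34) hi=[37, 37] (size 2, min 37) -> median=34
Step 6: insert 25 -> lo=[4, 7, 25] (size 3, max 25) hi=[34, 37, 37] (size 3, min 34) -> median=29.5
Step 7: insert 9 -> lo=[4, 7, 9, 25] (size 4, max 25) hi=[34, 37, 37] (size 3, min 34) -> median=25
Step 8: insert 7 -> lo=[4, 7, 7, 9] (size 4, max 9) hi=[25, 34, 37, 37] (size 4, min 25) -> median=17
Step 9: insert 5 -> lo=[4, 5, 7, 7, 9] (size 5, max 9) hi=[25, 34, 37, 37] (size 4, min 25) -> median=9
Step 10: insert 2 -> lo=[2, 4, 5, 7, 7] (size 5, max 7) hi=[9, 25, 34, 37, 37] (size 5, min 9) -> median=8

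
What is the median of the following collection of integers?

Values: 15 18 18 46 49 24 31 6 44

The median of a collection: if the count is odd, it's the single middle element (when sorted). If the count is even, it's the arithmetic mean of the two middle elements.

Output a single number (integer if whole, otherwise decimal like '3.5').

Step 1: insert 15 -> lo=[15] (size 1, max 15) hi=[] (size 0) -> median=15
Step 2: insert 18 -> lo=[15] (size 1, max 15) hi=[18] (size 1, min 18) -> median=16.5
Step 3: insert 18 -> lo=[15, 18] (size 2, max 18) hi=[18] (size 1, min 18) -> median=18
Step 4: insert 46 -> lo=[15, 18] (size 2, max 18) hi=[18, 46] (size 2, min 18) -> median=18
Step 5: insert 49 -> lo=[15, 18, 18] (size 3, max 18) hi=[46, 49] (size 2, min 46) -> median=18
Step 6: insert 24 -> lo=[15, 18, 18] (size 3, max 18) hi=[24, 46, 49] (size 3, min 24) -> median=21
Step 7: insert 31 -> lo=[15, 18, 18, 24] (size 4, max 24) hi=[31, 46, 49] (size 3, min 31) -> median=24
Step 8: insert 6 -> lo=[6, 15, 18, 18] (size 4, max 18) hi=[24, 31, 46, 49] (size 4, min 24) -> median=21
Step 9: insert 44 -> lo=[6, 15, 18, 18, 24] (size 5, max 24) hi=[31, 44, 46, 49] (size 4, min 31) -> median=24

Answer: 24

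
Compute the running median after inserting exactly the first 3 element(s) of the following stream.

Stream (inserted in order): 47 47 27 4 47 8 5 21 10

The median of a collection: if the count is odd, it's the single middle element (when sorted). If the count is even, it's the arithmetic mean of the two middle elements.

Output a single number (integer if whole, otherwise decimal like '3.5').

Answer: 47

Derivation:
Step 1: insert 47 -> lo=[47] (size 1, max 47) hi=[] (size 0) -> median=47
Step 2: insert 47 -> lo=[47] (size 1, max 47) hi=[47] (size 1, min 47) -> median=47
Step 3: insert 27 -> lo=[27, 47] (size 2, max 47) hi=[47] (size 1, min 47) -> median=47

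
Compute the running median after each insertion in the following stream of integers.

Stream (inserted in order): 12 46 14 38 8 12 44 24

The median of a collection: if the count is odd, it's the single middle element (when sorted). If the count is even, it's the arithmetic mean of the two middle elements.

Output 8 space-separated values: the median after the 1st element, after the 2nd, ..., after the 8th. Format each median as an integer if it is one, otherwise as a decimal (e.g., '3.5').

Step 1: insert 12 -> lo=[12] (size 1, max 12) hi=[] (size 0) -> median=12
Step 2: insert 46 -> lo=[12] (size 1, max 12) hi=[46] (size 1, min 46) -> median=29
Step 3: insert 14 -> lo=[12, 14] (size 2, max 14) hi=[46] (size 1, min 46) -> median=14
Step 4: insert 38 -> lo=[12, 14] (size 2, max 14) hi=[38, 46] (size 2, min 38) -> median=26
Step 5: insert 8 -> lo=[8, 12, 14] (size 3, max 14) hi=[38, 46] (size 2, min 38) -> median=14
Step 6: insert 12 -> lo=[8, 12, 12] (size 3, max 12) hi=[14, 38, 46] (size 3, min 14) -> median=13
Step 7: insert 44 -> lo=[8, 12, 12, 14] (size 4, max 14) hi=[38, 44, 46] (size 3, min 38) -> median=14
Step 8: insert 24 -> lo=[8, 12, 12, 14] (size 4, max 14) hi=[24, 38, 44, 46] (size 4, min 24) -> median=19

Answer: 12 29 14 26 14 13 14 19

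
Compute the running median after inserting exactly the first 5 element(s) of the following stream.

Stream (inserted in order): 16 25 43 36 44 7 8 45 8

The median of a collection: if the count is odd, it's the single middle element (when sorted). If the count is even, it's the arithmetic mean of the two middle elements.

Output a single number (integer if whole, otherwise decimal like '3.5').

Answer: 36

Derivation:
Step 1: insert 16 -> lo=[16] (size 1, max 16) hi=[] (size 0) -> median=16
Step 2: insert 25 -> lo=[16] (size 1, max 16) hi=[25] (size 1, min 25) -> median=20.5
Step 3: insert 43 -> lo=[16, 25] (size 2, max 25) hi=[43] (size 1, min 43) -> median=25
Step 4: insert 36 -> lo=[16, 25] (size 2, max 25) hi=[36, 43] (size 2, min 36) -> median=30.5
Step 5: insert 44 -> lo=[16, 25, 36] (size 3, max 36) hi=[43, 44] (size 2, min 43) -> median=36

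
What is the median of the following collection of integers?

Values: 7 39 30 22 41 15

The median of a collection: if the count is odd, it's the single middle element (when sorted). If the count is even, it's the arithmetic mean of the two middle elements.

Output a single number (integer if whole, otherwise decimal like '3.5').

Answer: 26

Derivation:
Step 1: insert 7 -> lo=[7] (size 1, max 7) hi=[] (size 0) -> median=7
Step 2: insert 39 -> lo=[7] (size 1, max 7) hi=[39] (size 1, min 39) -> median=23
Step 3: insert 30 -> lo=[7, 30] (size 2, max 30) hi=[39] (size 1, min 39) -> median=30
Step 4: insert 22 -> lo=[7, 22] (size 2, max 22) hi=[30, 39] (size 2, min 30) -> median=26
Step 5: insert 41 -> lo=[7, 22, 30] (size 3, max 30) hi=[39, 41] (size 2, min 39) -> median=30
Step 6: insert 15 -> lo=[7, 15, 22] (size 3, max 22) hi=[30, 39, 41] (size 3, min 30) -> median=26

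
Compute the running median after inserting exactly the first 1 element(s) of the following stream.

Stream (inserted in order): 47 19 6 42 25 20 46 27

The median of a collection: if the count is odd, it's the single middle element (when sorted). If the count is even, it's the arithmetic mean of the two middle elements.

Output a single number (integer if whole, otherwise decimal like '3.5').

Step 1: insert 47 -> lo=[47] (size 1, max 47) hi=[] (size 0) -> median=47

Answer: 47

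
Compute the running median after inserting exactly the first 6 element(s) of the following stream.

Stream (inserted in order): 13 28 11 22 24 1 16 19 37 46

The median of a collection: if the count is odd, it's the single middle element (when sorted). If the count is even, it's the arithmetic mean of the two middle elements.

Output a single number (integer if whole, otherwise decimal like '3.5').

Step 1: insert 13 -> lo=[13] (size 1, max 13) hi=[] (size 0) -> median=13
Step 2: insert 28 -> lo=[13] (size 1, max 13) hi=[28] (size 1, min 28) -> median=20.5
Step 3: insert 11 -> lo=[11, 13] (size 2, max 13) hi=[28] (size 1, min 28) -> median=13
Step 4: insert 22 -> lo=[11, 13] (size 2, max 13) hi=[22, 28] (size 2, min 22) -> median=17.5
Step 5: insert 24 -> lo=[11, 13, 22] (size 3, max 22) hi=[24, 28] (size 2, min 24) -> median=22
Step 6: insert 1 -> lo=[1, 11, 13] (size 3, max 13) hi=[22, 24, 28] (size 3, min 22) -> median=17.5

Answer: 17.5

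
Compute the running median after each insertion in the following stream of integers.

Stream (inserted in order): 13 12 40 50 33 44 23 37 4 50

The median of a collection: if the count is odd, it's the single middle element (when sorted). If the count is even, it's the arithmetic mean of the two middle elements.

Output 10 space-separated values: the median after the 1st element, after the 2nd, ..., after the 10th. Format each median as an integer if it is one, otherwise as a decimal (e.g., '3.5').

Step 1: insert 13 -> lo=[13] (size 1, max 13) hi=[] (size 0) -> median=13
Step 2: insert 12 -> lo=[12] (size 1, max 12) hi=[13] (size 1, min 13) -> median=12.5
Step 3: insert 40 -> lo=[12, 13] (size 2, max 13) hi=[40] (size 1, min 40) -> median=13
Step 4: insert 50 -> lo=[12, 13] (size 2, max 13) hi=[40, 50] (size 2, min 40) -> median=26.5
Step 5: insert 33 -> lo=[12, 13, 33] (size 3, max 33) hi=[40, 50] (size 2, min 40) -> median=33
Step 6: insert 44 -> lo=[12, 13, 33] (size 3, max 33) hi=[40, 44, 50] (size 3, min 40) -> median=36.5
Step 7: insert 23 -> lo=[12, 13, 23, 33] (size 4, max 33) hi=[40, 44, 50] (size 3, min 40) -> median=33
Step 8: insert 37 -> lo=[12, 13, 23, 33] (size 4, max 33) hi=[37, 40, 44, 50] (size 4, min 37) -> median=35
Step 9: insert 4 -> lo=[4, 12, 13, 23, 33] (size 5, max 33) hi=[37, 40, 44, 50] (size 4, min 37) -> median=33
Step 10: insert 50 -> lo=[4, 12, 13, 23, 33] (size 5, max 33) hi=[37, 40, 44, 50, 50] (size 5, min 37) -> median=35

Answer: 13 12.5 13 26.5 33 36.5 33 35 33 35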